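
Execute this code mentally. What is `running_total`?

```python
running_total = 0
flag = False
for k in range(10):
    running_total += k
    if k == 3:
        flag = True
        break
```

Let's trace through this code step by step.

Initialize: running_total = 0
Initialize: flag = False
Entering loop: for k in range(10):

After execution: running_total = 6
6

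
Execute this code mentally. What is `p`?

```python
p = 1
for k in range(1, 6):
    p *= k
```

Let's trace through this code step by step.

Initialize: p = 1
Entering loop: for k in range(1, 6):

After execution: p = 120
120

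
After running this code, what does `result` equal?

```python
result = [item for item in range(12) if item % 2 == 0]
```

Let's trace through this code step by step.

Initialize: result = [item for item in range(12) if item % 2 == 0]

After execution: result = [0, 2, 4, 6, 8, 10]
[0, 2, 4, 6, 8, 10]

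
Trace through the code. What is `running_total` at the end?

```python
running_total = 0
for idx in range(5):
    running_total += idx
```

Let's trace through this code step by step.

Initialize: running_total = 0
Entering loop: for idx in range(5):

After execution: running_total = 10
10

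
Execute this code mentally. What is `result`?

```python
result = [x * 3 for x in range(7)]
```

Let's trace through this code step by step.

Initialize: result = [x * 3 for x in range(7)]

After execution: result = [0, 3, 6, 9, 12, 15, 18]
[0, 3, 6, 9, 12, 15, 18]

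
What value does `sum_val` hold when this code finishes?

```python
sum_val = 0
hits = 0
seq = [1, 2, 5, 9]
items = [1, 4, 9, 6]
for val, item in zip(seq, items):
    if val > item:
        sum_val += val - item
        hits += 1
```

Let's trace through this code step by step.

Initialize: sum_val = 0
Initialize: hits = 0
Initialize: seq = [1, 2, 5, 9]
Initialize: items = [1, 4, 9, 6]
Entering loop: for val, item in zip(seq, items):

After execution: sum_val = 3
3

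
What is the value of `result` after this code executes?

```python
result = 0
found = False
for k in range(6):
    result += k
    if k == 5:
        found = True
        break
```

Let's trace through this code step by step.

Initialize: result = 0
Initialize: found = False
Entering loop: for k in range(6):

After execution: result = 15
15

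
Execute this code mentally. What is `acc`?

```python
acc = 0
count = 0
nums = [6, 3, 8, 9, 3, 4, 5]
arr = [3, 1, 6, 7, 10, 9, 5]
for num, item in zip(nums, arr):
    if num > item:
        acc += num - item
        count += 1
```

Let's trace through this code step by step.

Initialize: acc = 0
Initialize: count = 0
Initialize: nums = [6, 3, 8, 9, 3, 4, 5]
Initialize: arr = [3, 1, 6, 7, 10, 9, 5]
Entering loop: for num, item in zip(nums, arr):

After execution: acc = 9
9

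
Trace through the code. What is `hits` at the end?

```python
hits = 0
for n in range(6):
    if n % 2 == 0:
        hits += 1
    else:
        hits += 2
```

Let's trace through this code step by step.

Initialize: hits = 0
Entering loop: for n in range(6):

After execution: hits = 9
9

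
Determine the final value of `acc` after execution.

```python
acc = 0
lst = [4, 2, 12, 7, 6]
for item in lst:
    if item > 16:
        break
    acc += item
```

Let's trace through this code step by step.

Initialize: acc = 0
Initialize: lst = [4, 2, 12, 7, 6]
Entering loop: for item in lst:

After execution: acc = 31
31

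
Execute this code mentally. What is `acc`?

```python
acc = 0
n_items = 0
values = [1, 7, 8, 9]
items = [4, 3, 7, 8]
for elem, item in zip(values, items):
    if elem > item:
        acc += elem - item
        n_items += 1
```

Let's trace through this code step by step.

Initialize: acc = 0
Initialize: n_items = 0
Initialize: values = [1, 7, 8, 9]
Initialize: items = [4, 3, 7, 8]
Entering loop: for elem, item in zip(values, items):

After execution: acc = 6
6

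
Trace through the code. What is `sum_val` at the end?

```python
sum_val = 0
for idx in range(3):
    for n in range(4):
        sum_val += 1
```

Let's trace through this code step by step.

Initialize: sum_val = 0
Entering loop: for idx in range(3):

After execution: sum_val = 12
12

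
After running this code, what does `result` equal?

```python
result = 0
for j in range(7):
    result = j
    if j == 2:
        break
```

Let's trace through this code step by step.

Initialize: result = 0
Entering loop: for j in range(7):

After execution: result = 2
2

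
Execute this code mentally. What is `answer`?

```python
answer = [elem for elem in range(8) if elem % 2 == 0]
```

Let's trace through this code step by step.

Initialize: answer = [elem for elem in range(8) if elem % 2 == 0]

After execution: answer = [0, 2, 4, 6]
[0, 2, 4, 6]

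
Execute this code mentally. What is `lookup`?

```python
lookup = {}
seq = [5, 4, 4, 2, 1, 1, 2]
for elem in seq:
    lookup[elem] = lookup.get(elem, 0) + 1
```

Let's trace through this code step by step.

Initialize: lookup = {}
Initialize: seq = [5, 4, 4, 2, 1, 1, 2]
Entering loop: for elem in seq:

After execution: lookup = {5: 1, 4: 2, 2: 2, 1: 2}
{5: 1, 4: 2, 2: 2, 1: 2}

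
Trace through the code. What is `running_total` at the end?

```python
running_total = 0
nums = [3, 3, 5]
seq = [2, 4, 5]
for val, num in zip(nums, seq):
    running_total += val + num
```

Let's trace through this code step by step.

Initialize: running_total = 0
Initialize: nums = [3, 3, 5]
Initialize: seq = [2, 4, 5]
Entering loop: for val, num in zip(nums, seq):

After execution: running_total = 22
22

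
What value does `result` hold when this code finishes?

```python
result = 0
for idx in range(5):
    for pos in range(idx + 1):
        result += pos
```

Let's trace through this code step by step.

Initialize: result = 0
Entering loop: for idx in range(5):

After execution: result = 20
20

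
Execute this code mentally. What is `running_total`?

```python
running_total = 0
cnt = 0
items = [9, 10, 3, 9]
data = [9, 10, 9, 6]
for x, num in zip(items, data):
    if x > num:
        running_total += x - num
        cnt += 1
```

Let's trace through this code step by step.

Initialize: running_total = 0
Initialize: cnt = 0
Initialize: items = [9, 10, 3, 9]
Initialize: data = [9, 10, 9, 6]
Entering loop: for x, num in zip(items, data):

After execution: running_total = 3
3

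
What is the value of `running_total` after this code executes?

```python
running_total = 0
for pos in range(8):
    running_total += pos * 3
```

Let's trace through this code step by step.

Initialize: running_total = 0
Entering loop: for pos in range(8):

After execution: running_total = 84
84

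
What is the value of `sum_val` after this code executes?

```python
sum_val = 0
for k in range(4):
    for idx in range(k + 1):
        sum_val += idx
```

Let's trace through this code step by step.

Initialize: sum_val = 0
Entering loop: for k in range(4):

After execution: sum_val = 10
10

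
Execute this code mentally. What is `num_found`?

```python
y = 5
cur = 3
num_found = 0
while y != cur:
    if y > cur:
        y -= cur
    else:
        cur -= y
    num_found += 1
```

Let's trace through this code step by step.

Initialize: y = 5
Initialize: cur = 3
Initialize: num_found = 0
Entering loop: while y != cur:

After execution: num_found = 3
3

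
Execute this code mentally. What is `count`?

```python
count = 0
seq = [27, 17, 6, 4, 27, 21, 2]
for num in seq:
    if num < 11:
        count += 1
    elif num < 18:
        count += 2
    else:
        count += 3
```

Let's trace through this code step by step.

Initialize: count = 0
Initialize: seq = [27, 17, 6, 4, 27, 21, 2]
Entering loop: for num in seq:

After execution: count = 14
14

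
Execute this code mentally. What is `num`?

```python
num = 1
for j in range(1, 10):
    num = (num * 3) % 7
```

Let's trace through this code step by step.

Initialize: num = 1
Entering loop: for j in range(1, 10):

After execution: num = 6
6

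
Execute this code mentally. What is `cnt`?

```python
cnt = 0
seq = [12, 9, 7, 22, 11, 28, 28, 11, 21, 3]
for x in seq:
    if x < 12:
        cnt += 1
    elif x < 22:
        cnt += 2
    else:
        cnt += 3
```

Let's trace through this code step by step.

Initialize: cnt = 0
Initialize: seq = [12, 9, 7, 22, 11, 28, 28, 11, 21, 3]
Entering loop: for x in seq:

After execution: cnt = 18
18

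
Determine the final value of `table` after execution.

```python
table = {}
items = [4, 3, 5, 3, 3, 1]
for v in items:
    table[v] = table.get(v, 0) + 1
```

Let's trace through this code step by step.

Initialize: table = {}
Initialize: items = [4, 3, 5, 3, 3, 1]
Entering loop: for v in items:

After execution: table = {4: 1, 3: 3, 5: 1, 1: 1}
{4: 1, 3: 3, 5: 1, 1: 1}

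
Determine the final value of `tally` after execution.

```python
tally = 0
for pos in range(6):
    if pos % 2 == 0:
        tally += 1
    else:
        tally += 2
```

Let's trace through this code step by step.

Initialize: tally = 0
Entering loop: for pos in range(6):

After execution: tally = 9
9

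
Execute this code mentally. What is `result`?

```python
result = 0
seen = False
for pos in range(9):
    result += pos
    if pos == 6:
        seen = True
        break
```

Let's trace through this code step by step.

Initialize: result = 0
Initialize: seen = False
Entering loop: for pos in range(9):

After execution: result = 21
21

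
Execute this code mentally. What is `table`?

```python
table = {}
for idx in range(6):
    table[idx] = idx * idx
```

Let's trace through this code step by step.

Initialize: table = {}
Entering loop: for idx in range(6):

After execution: table = {0: 0, 1: 1, 2: 4, 3: 9, 4: 16, 5: 25}
{0: 0, 1: 1, 2: 4, 3: 9, 4: 16, 5: 25}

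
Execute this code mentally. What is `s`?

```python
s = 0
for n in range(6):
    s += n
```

Let's trace through this code step by step.

Initialize: s = 0
Entering loop: for n in range(6):

After execution: s = 15
15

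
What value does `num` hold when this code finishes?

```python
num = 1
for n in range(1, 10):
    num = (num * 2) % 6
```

Let's trace through this code step by step.

Initialize: num = 1
Entering loop: for n in range(1, 10):

After execution: num = 2
2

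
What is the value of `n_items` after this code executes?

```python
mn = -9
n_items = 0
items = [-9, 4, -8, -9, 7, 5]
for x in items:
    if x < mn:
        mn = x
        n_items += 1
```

Let's trace through this code step by step.

Initialize: mn = -9
Initialize: n_items = 0
Initialize: items = [-9, 4, -8, -9, 7, 5]
Entering loop: for x in items:

After execution: n_items = 0
0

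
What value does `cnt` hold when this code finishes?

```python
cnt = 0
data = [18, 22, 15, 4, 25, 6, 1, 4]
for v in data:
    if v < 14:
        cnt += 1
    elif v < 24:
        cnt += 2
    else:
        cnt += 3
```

Let's trace through this code step by step.

Initialize: cnt = 0
Initialize: data = [18, 22, 15, 4, 25, 6, 1, 4]
Entering loop: for v in data:

After execution: cnt = 13
13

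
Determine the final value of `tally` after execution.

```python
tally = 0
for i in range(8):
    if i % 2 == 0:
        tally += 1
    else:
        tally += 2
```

Let's trace through this code step by step.

Initialize: tally = 0
Entering loop: for i in range(8):

After execution: tally = 12
12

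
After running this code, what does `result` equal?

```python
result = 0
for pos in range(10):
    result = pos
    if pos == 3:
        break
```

Let's trace through this code step by step.

Initialize: result = 0
Entering loop: for pos in range(10):

After execution: result = 3
3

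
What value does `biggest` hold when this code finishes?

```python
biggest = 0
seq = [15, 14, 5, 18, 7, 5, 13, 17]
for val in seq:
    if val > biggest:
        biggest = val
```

Let's trace through this code step by step.

Initialize: biggest = 0
Initialize: seq = [15, 14, 5, 18, 7, 5, 13, 17]
Entering loop: for val in seq:

After execution: biggest = 18
18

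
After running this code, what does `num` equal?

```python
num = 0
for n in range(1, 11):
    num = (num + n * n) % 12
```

Let's trace through this code step by step.

Initialize: num = 0
Entering loop: for n in range(1, 11):

After execution: num = 1
1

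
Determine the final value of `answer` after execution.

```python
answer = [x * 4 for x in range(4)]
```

Let's trace through this code step by step.

Initialize: answer = [x * 4 for x in range(4)]

After execution: answer = [0, 4, 8, 12]
[0, 4, 8, 12]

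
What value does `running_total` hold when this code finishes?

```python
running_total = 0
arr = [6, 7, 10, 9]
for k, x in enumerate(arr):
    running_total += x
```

Let's trace through this code step by step.

Initialize: running_total = 0
Initialize: arr = [6, 7, 10, 9]
Entering loop: for k, x in enumerate(arr):

After execution: running_total = 32
32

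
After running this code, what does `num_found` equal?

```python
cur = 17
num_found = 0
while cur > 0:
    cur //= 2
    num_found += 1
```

Let's trace through this code step by step.

Initialize: cur = 17
Initialize: num_found = 0
Entering loop: while cur > 0:

After execution: num_found = 5
5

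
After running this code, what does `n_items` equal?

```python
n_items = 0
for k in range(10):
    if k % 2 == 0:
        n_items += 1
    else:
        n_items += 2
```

Let's trace through this code step by step.

Initialize: n_items = 0
Entering loop: for k in range(10):

After execution: n_items = 15
15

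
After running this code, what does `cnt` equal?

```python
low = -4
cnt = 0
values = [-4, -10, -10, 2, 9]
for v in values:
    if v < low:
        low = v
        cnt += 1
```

Let's trace through this code step by step.

Initialize: low = -4
Initialize: cnt = 0
Initialize: values = [-4, -10, -10, 2, 9]
Entering loop: for v in values:

After execution: cnt = 1
1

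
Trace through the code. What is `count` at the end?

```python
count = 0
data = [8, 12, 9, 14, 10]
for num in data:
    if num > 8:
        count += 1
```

Let's trace through this code step by step.

Initialize: count = 0
Initialize: data = [8, 12, 9, 14, 10]
Entering loop: for num in data:

After execution: count = 4
4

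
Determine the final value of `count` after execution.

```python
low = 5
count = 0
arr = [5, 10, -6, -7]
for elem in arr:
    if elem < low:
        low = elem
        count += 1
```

Let's trace through this code step by step.

Initialize: low = 5
Initialize: count = 0
Initialize: arr = [5, 10, -6, -7]
Entering loop: for elem in arr:

After execution: count = 2
2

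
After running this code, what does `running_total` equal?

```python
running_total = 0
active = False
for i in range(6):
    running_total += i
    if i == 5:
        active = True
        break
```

Let's trace through this code step by step.

Initialize: running_total = 0
Initialize: active = False
Entering loop: for i in range(6):

After execution: running_total = 15
15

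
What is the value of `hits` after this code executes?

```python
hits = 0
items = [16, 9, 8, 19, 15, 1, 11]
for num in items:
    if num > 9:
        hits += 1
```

Let's trace through this code step by step.

Initialize: hits = 0
Initialize: items = [16, 9, 8, 19, 15, 1, 11]
Entering loop: for num in items:

After execution: hits = 4
4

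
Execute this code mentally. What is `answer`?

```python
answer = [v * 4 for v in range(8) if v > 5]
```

Let's trace through this code step by step.

Initialize: answer = [v * 4 for v in range(8) if v > 5]

After execution: answer = [24, 28]
[24, 28]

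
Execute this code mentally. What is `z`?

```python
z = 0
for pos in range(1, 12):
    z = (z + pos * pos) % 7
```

Let's trace through this code step by step.

Initialize: z = 0
Entering loop: for pos in range(1, 12):

After execution: z = 2
2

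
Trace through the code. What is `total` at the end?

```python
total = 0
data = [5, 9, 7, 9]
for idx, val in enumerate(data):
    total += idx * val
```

Let's trace through this code step by step.

Initialize: total = 0
Initialize: data = [5, 9, 7, 9]
Entering loop: for idx, val in enumerate(data):

After execution: total = 50
50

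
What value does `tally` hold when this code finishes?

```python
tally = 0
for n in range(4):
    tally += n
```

Let's trace through this code step by step.

Initialize: tally = 0
Entering loop: for n in range(4):

After execution: tally = 6
6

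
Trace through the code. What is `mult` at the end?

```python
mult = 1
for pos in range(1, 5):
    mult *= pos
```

Let's trace through this code step by step.

Initialize: mult = 1
Entering loop: for pos in range(1, 5):

After execution: mult = 24
24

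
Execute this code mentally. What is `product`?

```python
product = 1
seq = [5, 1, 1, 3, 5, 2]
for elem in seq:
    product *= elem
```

Let's trace through this code step by step.

Initialize: product = 1
Initialize: seq = [5, 1, 1, 3, 5, 2]
Entering loop: for elem in seq:

After execution: product = 150
150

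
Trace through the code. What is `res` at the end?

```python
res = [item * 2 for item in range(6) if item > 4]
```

Let's trace through this code step by step.

Initialize: res = [item * 2 for item in range(6) if item > 4]

After execution: res = [10]
[10]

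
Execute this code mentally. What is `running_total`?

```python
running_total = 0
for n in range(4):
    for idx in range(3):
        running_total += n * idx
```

Let's trace through this code step by step.

Initialize: running_total = 0
Entering loop: for n in range(4):

After execution: running_total = 18
18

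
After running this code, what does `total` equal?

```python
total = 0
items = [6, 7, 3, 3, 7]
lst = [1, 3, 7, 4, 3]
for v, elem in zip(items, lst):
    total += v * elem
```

Let's trace through this code step by step.

Initialize: total = 0
Initialize: items = [6, 7, 3, 3, 7]
Initialize: lst = [1, 3, 7, 4, 3]
Entering loop: for v, elem in zip(items, lst):

After execution: total = 81
81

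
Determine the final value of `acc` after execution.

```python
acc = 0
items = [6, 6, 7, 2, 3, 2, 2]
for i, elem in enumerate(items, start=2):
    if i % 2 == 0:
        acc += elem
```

Let's trace through this code step by step.

Initialize: acc = 0
Initialize: items = [6, 6, 7, 2, 3, 2, 2]
Entering loop: for i, elem in enumerate(items, start=2):

After execution: acc = 18
18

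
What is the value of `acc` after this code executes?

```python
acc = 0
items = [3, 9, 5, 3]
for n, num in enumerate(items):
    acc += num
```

Let's trace through this code step by step.

Initialize: acc = 0
Initialize: items = [3, 9, 5, 3]
Entering loop: for n, num in enumerate(items):

After execution: acc = 20
20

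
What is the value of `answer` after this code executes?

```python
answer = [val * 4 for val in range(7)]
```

Let's trace through this code step by step.

Initialize: answer = [val * 4 for val in range(7)]

After execution: answer = [0, 4, 8, 12, 16, 20, 24]
[0, 4, 8, 12, 16, 20, 24]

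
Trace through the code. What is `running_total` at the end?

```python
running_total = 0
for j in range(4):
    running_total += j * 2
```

Let's trace through this code step by step.

Initialize: running_total = 0
Entering loop: for j in range(4):

After execution: running_total = 12
12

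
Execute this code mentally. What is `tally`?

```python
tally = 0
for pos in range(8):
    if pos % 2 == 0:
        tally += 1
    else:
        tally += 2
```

Let's trace through this code step by step.

Initialize: tally = 0
Entering loop: for pos in range(8):

After execution: tally = 12
12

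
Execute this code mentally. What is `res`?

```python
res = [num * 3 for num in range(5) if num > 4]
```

Let's trace through this code step by step.

Initialize: res = [num * 3 for num in range(5) if num > 4]

After execution: res = []
[]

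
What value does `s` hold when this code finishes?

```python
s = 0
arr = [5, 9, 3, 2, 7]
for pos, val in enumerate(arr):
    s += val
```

Let's trace through this code step by step.

Initialize: s = 0
Initialize: arr = [5, 9, 3, 2, 7]
Entering loop: for pos, val in enumerate(arr):

After execution: s = 26
26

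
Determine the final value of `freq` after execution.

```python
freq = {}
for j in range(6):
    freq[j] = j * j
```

Let's trace through this code step by step.

Initialize: freq = {}
Entering loop: for j in range(6):

After execution: freq = {0: 0, 1: 1, 2: 4, 3: 9, 4: 16, 5: 25}
{0: 0, 1: 1, 2: 4, 3: 9, 4: 16, 5: 25}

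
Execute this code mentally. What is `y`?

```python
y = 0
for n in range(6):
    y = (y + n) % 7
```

Let's trace through this code step by step.

Initialize: y = 0
Entering loop: for n in range(6):

After execution: y = 1
1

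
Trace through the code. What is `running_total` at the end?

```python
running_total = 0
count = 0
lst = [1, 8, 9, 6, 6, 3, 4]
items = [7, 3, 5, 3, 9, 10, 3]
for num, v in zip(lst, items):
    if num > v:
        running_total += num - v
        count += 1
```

Let's trace through this code step by step.

Initialize: running_total = 0
Initialize: count = 0
Initialize: lst = [1, 8, 9, 6, 6, 3, 4]
Initialize: items = [7, 3, 5, 3, 9, 10, 3]
Entering loop: for num, v in zip(lst, items):

After execution: running_total = 13
13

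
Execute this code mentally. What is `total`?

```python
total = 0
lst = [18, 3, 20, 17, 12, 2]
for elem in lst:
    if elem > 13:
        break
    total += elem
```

Let's trace through this code step by step.

Initialize: total = 0
Initialize: lst = [18, 3, 20, 17, 12, 2]
Entering loop: for elem in lst:

After execution: total = 0
0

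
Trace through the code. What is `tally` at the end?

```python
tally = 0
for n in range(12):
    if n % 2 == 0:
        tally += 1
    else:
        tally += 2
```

Let's trace through this code step by step.

Initialize: tally = 0
Entering loop: for n in range(12):

After execution: tally = 18
18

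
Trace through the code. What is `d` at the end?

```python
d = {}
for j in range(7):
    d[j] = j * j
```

Let's trace through this code step by step.

Initialize: d = {}
Entering loop: for j in range(7):

After execution: d = {0: 0, 1: 1, 2: 4, 3: 9, 4: 16, 5: 25, 6: 36}
{0: 0, 1: 1, 2: 4, 3: 9, 4: 16, 5: 25, 6: 36}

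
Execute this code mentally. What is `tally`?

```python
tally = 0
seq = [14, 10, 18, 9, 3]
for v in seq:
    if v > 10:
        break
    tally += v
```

Let's trace through this code step by step.

Initialize: tally = 0
Initialize: seq = [14, 10, 18, 9, 3]
Entering loop: for v in seq:

After execution: tally = 0
0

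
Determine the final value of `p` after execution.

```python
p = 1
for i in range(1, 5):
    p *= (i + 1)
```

Let's trace through this code step by step.

Initialize: p = 1
Entering loop: for i in range(1, 5):

After execution: p = 120
120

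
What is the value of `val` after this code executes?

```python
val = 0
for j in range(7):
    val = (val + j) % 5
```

Let's trace through this code step by step.

Initialize: val = 0
Entering loop: for j in range(7):

After execution: val = 1
1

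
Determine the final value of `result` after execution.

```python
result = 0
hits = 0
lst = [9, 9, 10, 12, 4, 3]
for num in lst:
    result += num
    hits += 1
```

Let's trace through this code step by step.

Initialize: result = 0
Initialize: hits = 0
Initialize: lst = [9, 9, 10, 12, 4, 3]
Entering loop: for num in lst:

After execution: result = 47
47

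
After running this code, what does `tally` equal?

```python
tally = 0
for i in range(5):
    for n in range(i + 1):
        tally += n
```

Let's trace through this code step by step.

Initialize: tally = 0
Entering loop: for i in range(5):

After execution: tally = 20
20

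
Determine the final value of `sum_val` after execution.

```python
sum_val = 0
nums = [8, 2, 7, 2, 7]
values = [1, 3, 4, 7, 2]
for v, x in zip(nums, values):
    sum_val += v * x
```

Let's trace through this code step by step.

Initialize: sum_val = 0
Initialize: nums = [8, 2, 7, 2, 7]
Initialize: values = [1, 3, 4, 7, 2]
Entering loop: for v, x in zip(nums, values):

After execution: sum_val = 70
70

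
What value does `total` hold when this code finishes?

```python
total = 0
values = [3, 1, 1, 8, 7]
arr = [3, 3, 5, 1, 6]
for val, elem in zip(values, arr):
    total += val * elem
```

Let's trace through this code step by step.

Initialize: total = 0
Initialize: values = [3, 1, 1, 8, 7]
Initialize: arr = [3, 3, 5, 1, 6]
Entering loop: for val, elem in zip(values, arr):

After execution: total = 67
67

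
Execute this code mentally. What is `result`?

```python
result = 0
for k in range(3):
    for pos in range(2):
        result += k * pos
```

Let's trace through this code step by step.

Initialize: result = 0
Entering loop: for k in range(3):

After execution: result = 3
3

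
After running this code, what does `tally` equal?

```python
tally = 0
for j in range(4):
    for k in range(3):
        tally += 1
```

Let's trace through this code step by step.

Initialize: tally = 0
Entering loop: for j in range(4):

After execution: tally = 12
12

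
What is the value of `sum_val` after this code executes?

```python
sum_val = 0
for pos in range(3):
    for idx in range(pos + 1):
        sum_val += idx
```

Let's trace through this code step by step.

Initialize: sum_val = 0
Entering loop: for pos in range(3):

After execution: sum_val = 4
4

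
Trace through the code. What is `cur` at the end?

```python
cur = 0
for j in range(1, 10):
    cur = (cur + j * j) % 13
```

Let's trace through this code step by step.

Initialize: cur = 0
Entering loop: for j in range(1, 10):

After execution: cur = 12
12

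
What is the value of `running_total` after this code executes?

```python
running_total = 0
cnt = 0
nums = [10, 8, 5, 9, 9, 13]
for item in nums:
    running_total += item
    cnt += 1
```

Let's trace through this code step by step.

Initialize: running_total = 0
Initialize: cnt = 0
Initialize: nums = [10, 8, 5, 9, 9, 13]
Entering loop: for item in nums:

After execution: running_total = 54
54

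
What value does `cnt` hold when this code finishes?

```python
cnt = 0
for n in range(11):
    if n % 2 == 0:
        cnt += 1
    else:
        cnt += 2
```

Let's trace through this code step by step.

Initialize: cnt = 0
Entering loop: for n in range(11):

After execution: cnt = 16
16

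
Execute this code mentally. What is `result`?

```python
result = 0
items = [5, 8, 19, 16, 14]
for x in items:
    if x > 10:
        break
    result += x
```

Let's trace through this code step by step.

Initialize: result = 0
Initialize: items = [5, 8, 19, 16, 14]
Entering loop: for x in items:

After execution: result = 13
13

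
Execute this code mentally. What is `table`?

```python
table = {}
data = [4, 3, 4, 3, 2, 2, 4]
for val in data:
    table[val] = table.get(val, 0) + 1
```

Let's trace through this code step by step.

Initialize: table = {}
Initialize: data = [4, 3, 4, 3, 2, 2, 4]
Entering loop: for val in data:

After execution: table = {4: 3, 3: 2, 2: 2}
{4: 3, 3: 2, 2: 2}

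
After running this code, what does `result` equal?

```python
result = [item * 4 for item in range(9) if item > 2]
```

Let's trace through this code step by step.

Initialize: result = [item * 4 for item in range(9) if item > 2]

After execution: result = [12, 16, 20, 24, 28, 32]
[12, 16, 20, 24, 28, 32]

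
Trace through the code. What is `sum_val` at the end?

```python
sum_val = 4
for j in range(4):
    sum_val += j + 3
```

Let's trace through this code step by step.

Initialize: sum_val = 4
Entering loop: for j in range(4):

After execution: sum_val = 22
22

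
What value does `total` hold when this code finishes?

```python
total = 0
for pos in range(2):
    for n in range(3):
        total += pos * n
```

Let's trace through this code step by step.

Initialize: total = 0
Entering loop: for pos in range(2):

After execution: total = 3
3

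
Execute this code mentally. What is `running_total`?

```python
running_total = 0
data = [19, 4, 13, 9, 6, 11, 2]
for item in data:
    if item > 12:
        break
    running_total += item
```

Let's trace through this code step by step.

Initialize: running_total = 0
Initialize: data = [19, 4, 13, 9, 6, 11, 2]
Entering loop: for item in data:

After execution: running_total = 0
0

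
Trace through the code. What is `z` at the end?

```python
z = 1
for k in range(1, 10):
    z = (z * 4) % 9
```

Let's trace through this code step by step.

Initialize: z = 1
Entering loop: for k in range(1, 10):

After execution: z = 1
1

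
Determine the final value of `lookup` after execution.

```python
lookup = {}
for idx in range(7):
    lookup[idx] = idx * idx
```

Let's trace through this code step by step.

Initialize: lookup = {}
Entering loop: for idx in range(7):

After execution: lookup = {0: 0, 1: 1, 2: 4, 3: 9, 4: 16, 5: 25, 6: 36}
{0: 0, 1: 1, 2: 4, 3: 9, 4: 16, 5: 25, 6: 36}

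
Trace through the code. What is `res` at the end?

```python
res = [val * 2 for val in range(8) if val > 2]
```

Let's trace through this code step by step.

Initialize: res = [val * 2 for val in range(8) if val > 2]

After execution: res = [6, 8, 10, 12, 14]
[6, 8, 10, 12, 14]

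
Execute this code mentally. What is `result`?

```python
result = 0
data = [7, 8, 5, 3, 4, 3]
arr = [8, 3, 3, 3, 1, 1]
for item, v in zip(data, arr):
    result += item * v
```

Let's trace through this code step by step.

Initialize: result = 0
Initialize: data = [7, 8, 5, 3, 4, 3]
Initialize: arr = [8, 3, 3, 3, 1, 1]
Entering loop: for item, v in zip(data, arr):

After execution: result = 111
111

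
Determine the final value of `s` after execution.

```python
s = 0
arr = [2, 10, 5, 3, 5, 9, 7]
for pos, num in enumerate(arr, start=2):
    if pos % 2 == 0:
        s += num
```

Let's trace through this code step by step.

Initialize: s = 0
Initialize: arr = [2, 10, 5, 3, 5, 9, 7]
Entering loop: for pos, num in enumerate(arr, start=2):

After execution: s = 19
19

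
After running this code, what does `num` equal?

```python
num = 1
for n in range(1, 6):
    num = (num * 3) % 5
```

Let's trace through this code step by step.

Initialize: num = 1
Entering loop: for n in range(1, 6):

After execution: num = 3
3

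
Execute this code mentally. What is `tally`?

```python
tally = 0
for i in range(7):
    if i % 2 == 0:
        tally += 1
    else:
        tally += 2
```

Let's trace through this code step by step.

Initialize: tally = 0
Entering loop: for i in range(7):

After execution: tally = 10
10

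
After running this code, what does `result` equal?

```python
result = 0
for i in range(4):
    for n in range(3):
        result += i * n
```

Let's trace through this code step by step.

Initialize: result = 0
Entering loop: for i in range(4):

After execution: result = 18
18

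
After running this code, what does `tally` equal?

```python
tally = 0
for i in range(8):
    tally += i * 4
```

Let's trace through this code step by step.

Initialize: tally = 0
Entering loop: for i in range(8):

After execution: tally = 112
112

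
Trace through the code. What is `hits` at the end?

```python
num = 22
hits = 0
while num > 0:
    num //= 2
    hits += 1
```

Let's trace through this code step by step.

Initialize: num = 22
Initialize: hits = 0
Entering loop: while num > 0:

After execution: hits = 5
5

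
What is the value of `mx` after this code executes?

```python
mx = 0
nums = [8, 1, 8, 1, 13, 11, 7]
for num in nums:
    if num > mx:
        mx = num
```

Let's trace through this code step by step.

Initialize: mx = 0
Initialize: nums = [8, 1, 8, 1, 13, 11, 7]
Entering loop: for num in nums:

After execution: mx = 13
13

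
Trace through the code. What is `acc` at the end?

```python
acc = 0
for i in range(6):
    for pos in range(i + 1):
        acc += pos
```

Let's trace through this code step by step.

Initialize: acc = 0
Entering loop: for i in range(6):

After execution: acc = 35
35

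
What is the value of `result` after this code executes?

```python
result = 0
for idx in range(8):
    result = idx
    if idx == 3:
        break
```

Let's trace through this code step by step.

Initialize: result = 0
Entering loop: for idx in range(8):

After execution: result = 3
3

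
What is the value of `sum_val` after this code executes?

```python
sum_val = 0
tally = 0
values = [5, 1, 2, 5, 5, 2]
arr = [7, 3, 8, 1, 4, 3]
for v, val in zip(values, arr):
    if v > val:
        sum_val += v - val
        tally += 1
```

Let's trace through this code step by step.

Initialize: sum_val = 0
Initialize: tally = 0
Initialize: values = [5, 1, 2, 5, 5, 2]
Initialize: arr = [7, 3, 8, 1, 4, 3]
Entering loop: for v, val in zip(values, arr):

After execution: sum_val = 5
5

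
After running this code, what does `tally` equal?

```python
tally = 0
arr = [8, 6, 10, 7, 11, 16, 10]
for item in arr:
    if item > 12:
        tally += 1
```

Let's trace through this code step by step.

Initialize: tally = 0
Initialize: arr = [8, 6, 10, 7, 11, 16, 10]
Entering loop: for item in arr:

After execution: tally = 1
1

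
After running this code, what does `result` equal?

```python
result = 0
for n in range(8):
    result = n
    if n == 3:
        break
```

Let's trace through this code step by step.

Initialize: result = 0
Entering loop: for n in range(8):

After execution: result = 3
3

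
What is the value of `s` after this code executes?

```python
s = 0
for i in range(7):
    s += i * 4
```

Let's trace through this code step by step.

Initialize: s = 0
Entering loop: for i in range(7):

After execution: s = 84
84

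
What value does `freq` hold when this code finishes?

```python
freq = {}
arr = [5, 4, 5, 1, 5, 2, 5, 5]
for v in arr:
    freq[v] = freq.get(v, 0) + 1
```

Let's trace through this code step by step.

Initialize: freq = {}
Initialize: arr = [5, 4, 5, 1, 5, 2, 5, 5]
Entering loop: for v in arr:

After execution: freq = {5: 5, 4: 1, 1: 1, 2: 1}
{5: 5, 4: 1, 1: 1, 2: 1}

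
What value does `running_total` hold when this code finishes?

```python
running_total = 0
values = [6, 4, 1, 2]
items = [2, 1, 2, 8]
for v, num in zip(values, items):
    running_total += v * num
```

Let's trace through this code step by step.

Initialize: running_total = 0
Initialize: values = [6, 4, 1, 2]
Initialize: items = [2, 1, 2, 8]
Entering loop: for v, num in zip(values, items):

After execution: running_total = 34
34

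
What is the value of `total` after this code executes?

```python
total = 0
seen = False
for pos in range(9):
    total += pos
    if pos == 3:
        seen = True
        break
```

Let's trace through this code step by step.

Initialize: total = 0
Initialize: seen = False
Entering loop: for pos in range(9):

After execution: total = 6
6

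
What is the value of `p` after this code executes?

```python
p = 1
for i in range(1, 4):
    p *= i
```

Let's trace through this code step by step.

Initialize: p = 1
Entering loop: for i in range(1, 4):

After execution: p = 6
6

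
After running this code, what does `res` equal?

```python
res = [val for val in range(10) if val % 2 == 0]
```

Let's trace through this code step by step.

Initialize: res = [val for val in range(10) if val % 2 == 0]

After execution: res = [0, 2, 4, 6, 8]
[0, 2, 4, 6, 8]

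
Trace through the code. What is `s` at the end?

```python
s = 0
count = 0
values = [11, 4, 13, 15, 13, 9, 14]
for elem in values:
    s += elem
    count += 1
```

Let's trace through this code step by step.

Initialize: s = 0
Initialize: count = 0
Initialize: values = [11, 4, 13, 15, 13, 9, 14]
Entering loop: for elem in values:

After execution: s = 79
79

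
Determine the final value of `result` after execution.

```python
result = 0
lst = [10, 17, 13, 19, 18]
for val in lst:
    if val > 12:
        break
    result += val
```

Let's trace through this code step by step.

Initialize: result = 0
Initialize: lst = [10, 17, 13, 19, 18]
Entering loop: for val in lst:

After execution: result = 10
10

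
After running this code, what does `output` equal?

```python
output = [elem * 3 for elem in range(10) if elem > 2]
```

Let's trace through this code step by step.

Initialize: output = [elem * 3 for elem in range(10) if elem > 2]

After execution: output = [9, 12, 15, 18, 21, 24, 27]
[9, 12, 15, 18, 21, 24, 27]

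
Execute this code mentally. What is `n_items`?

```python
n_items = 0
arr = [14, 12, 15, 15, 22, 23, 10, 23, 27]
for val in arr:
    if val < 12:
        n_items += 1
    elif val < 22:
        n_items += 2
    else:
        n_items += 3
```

Let's trace through this code step by step.

Initialize: n_items = 0
Initialize: arr = [14, 12, 15, 15, 22, 23, 10, 23, 27]
Entering loop: for val in arr:

After execution: n_items = 21
21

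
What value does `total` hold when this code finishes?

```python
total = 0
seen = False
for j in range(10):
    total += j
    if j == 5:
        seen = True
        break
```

Let's trace through this code step by step.

Initialize: total = 0
Initialize: seen = False
Entering loop: for j in range(10):

After execution: total = 15
15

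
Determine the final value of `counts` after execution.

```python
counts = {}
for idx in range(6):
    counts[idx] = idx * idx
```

Let's trace through this code step by step.

Initialize: counts = {}
Entering loop: for idx in range(6):

After execution: counts = {0: 0, 1: 1, 2: 4, 3: 9, 4: 16, 5: 25}
{0: 0, 1: 1, 2: 4, 3: 9, 4: 16, 5: 25}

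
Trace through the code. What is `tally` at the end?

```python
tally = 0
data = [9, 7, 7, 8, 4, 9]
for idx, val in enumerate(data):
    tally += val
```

Let's trace through this code step by step.

Initialize: tally = 0
Initialize: data = [9, 7, 7, 8, 4, 9]
Entering loop: for idx, val in enumerate(data):

After execution: tally = 44
44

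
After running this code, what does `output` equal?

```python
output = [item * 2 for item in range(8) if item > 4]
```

Let's trace through this code step by step.

Initialize: output = [item * 2 for item in range(8) if item > 4]

After execution: output = [10, 12, 14]
[10, 12, 14]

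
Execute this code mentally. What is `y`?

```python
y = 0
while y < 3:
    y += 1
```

Let's trace through this code step by step.

Initialize: y = 0
Entering loop: while y < 3:

After execution: y = 3
3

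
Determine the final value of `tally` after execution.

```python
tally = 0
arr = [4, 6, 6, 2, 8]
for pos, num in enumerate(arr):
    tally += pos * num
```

Let's trace through this code step by step.

Initialize: tally = 0
Initialize: arr = [4, 6, 6, 2, 8]
Entering loop: for pos, num in enumerate(arr):

After execution: tally = 56
56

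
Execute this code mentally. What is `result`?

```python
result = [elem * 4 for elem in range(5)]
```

Let's trace through this code step by step.

Initialize: result = [elem * 4 for elem in range(5)]

After execution: result = [0, 4, 8, 12, 16]
[0, 4, 8, 12, 16]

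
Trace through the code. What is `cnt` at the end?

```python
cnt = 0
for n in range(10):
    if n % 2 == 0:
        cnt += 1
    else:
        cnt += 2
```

Let's trace through this code step by step.

Initialize: cnt = 0
Entering loop: for n in range(10):

After execution: cnt = 15
15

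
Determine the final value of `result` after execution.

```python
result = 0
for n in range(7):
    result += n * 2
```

Let's trace through this code step by step.

Initialize: result = 0
Entering loop: for n in range(7):

After execution: result = 42
42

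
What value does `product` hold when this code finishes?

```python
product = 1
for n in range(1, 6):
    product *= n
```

Let's trace through this code step by step.

Initialize: product = 1
Entering loop: for n in range(1, 6):

After execution: product = 120
120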